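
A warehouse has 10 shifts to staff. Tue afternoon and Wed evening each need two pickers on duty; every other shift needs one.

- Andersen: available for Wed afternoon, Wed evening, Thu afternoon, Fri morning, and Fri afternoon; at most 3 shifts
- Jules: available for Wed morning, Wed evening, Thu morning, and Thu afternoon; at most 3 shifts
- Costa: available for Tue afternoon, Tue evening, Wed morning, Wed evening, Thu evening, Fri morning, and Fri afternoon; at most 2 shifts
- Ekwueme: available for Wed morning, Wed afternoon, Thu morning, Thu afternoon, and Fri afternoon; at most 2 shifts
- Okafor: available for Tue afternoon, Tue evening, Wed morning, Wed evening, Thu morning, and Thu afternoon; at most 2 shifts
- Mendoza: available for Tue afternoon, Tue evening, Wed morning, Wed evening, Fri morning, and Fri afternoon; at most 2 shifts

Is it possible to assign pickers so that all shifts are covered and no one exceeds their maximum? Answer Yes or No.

Thu evening can only be covered by Costa, so that assignment is forced.
One valid schedule: Tue afternoon→Costa+Okafor, Tue evening→Okafor, Wed morning→Jules, Wed afternoon→Andersen, Wed evening→Jules+Mendoza, Thu morning→Jules, Thu afternoon→Andersen, Thu evening→Costa, Fri morning→Andersen, Fri afternoon→Ekwueme.
Loads: Andersen 3/3, Jules 3/3, Costa 2/2, Ekwueme 1/2, Okafor 2/2, Mendoza 1/2 — all within limits.

Yes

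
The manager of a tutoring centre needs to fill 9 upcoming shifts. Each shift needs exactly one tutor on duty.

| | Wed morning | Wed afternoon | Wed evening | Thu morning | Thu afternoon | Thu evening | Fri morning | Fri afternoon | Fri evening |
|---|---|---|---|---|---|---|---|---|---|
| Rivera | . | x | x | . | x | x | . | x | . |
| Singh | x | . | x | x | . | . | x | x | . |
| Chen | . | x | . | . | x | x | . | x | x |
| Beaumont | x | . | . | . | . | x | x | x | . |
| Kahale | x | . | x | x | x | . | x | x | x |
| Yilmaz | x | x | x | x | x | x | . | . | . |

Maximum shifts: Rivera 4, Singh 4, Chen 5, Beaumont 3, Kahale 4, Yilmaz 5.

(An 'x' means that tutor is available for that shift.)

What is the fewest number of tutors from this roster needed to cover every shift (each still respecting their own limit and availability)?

9 slots to fill and no one can take more than 5, so at least ⌈9/5⌉ = 2 tutors are needed.
Singh and Chen alone can cover everything: Wed morning→Singh, Wed afternoon→Chen, Wed evening→Singh, Thu morning→Singh, Thu afternoon→Chen, Thu evening→Chen, Fri morning→Singh, Fri afternoon→Chen, Fri evening→Chen.

2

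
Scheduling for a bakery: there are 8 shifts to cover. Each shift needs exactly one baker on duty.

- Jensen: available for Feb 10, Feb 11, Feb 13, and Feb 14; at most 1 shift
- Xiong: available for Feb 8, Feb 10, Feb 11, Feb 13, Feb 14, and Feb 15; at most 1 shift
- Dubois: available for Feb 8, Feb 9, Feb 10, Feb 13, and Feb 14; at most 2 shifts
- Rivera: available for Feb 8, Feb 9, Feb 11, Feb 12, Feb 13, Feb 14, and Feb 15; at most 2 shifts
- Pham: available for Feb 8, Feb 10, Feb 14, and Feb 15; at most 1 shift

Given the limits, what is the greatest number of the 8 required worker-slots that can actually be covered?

7

Total capacity across all bakers is 1+1+2+2+1 = 7, and 8 slots are needed, so at most 7 can be filled.
An assignment achieving 7: Feb 8→Dubois, Feb 9→Dubois, Feb 10→Pham, Feb 11→Jensen, Feb 12→Rivera, Feb 13→Rivera, Feb 15→Xiong.
Loads: Jensen 1/1, Xiong 1/1, Dubois 2/2, Rivera 2/2, Pham 1/1.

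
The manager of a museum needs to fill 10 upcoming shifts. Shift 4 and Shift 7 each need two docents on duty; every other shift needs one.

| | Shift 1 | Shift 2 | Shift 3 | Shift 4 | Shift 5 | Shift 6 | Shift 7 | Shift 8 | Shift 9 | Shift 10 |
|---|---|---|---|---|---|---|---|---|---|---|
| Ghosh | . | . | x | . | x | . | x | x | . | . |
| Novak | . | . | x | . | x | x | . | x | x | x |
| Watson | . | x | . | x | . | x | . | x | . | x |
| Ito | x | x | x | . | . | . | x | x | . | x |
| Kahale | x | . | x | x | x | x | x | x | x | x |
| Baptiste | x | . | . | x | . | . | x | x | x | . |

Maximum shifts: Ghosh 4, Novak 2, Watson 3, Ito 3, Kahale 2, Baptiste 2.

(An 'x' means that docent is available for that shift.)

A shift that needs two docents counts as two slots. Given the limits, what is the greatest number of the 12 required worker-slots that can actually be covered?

Total capacity across all docents is 4+2+3+3+2+2 = 16, and 12 slots are needed, so at most 12 can be filled.
An assignment achieving 12: Shift 1→Ito, Shift 2→Watson, Shift 3→Ghosh, Shift 4→Watson+Kahale, Shift 5→Ghosh, Shift 6→Novak, Shift 7→Ghosh+Ito, Shift 8→Ghosh, Shift 9→Novak, Shift 10→Watson.
Loads: Ghosh 4/4, Novak 2/2, Watson 3/3, Ito 2/3, Kahale 1/2, Baptiste 0/2.

12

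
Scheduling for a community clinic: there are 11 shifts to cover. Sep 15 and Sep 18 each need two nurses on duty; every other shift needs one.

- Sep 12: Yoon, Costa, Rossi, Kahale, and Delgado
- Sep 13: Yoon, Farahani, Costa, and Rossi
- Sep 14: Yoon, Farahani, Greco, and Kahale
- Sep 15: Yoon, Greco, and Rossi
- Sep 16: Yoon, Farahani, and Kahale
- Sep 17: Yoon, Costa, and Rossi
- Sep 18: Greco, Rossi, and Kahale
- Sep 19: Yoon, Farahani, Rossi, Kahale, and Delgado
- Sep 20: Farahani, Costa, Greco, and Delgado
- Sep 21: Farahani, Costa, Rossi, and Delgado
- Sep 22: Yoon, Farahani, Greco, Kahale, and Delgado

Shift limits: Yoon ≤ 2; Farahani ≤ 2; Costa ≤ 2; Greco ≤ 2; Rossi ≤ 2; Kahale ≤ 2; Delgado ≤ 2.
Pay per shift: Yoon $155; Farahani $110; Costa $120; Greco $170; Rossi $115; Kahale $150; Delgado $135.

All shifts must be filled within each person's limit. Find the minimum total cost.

Picking the cheapest available nurse for each shift independently would cost $1535, but that ignores the shift limits.
An optimal schedule: Sep 12→Delgado, Sep 13→Farahani, Sep 14→Kahale, Sep 15→Rossi+Yoon, Sep 16→Farahani, Sep 17→Rossi, Sep 18→Kahale+Greco, Sep 19→Delgado, Sep 20→Costa, Sep 21→Costa, Sep 22→Yoon.
Total: 135 + 110 + 150 + 115 + 155 + 110 + 115 + 150 + 170 + 135 + 120 + 120 + 155 = $1740.

$1740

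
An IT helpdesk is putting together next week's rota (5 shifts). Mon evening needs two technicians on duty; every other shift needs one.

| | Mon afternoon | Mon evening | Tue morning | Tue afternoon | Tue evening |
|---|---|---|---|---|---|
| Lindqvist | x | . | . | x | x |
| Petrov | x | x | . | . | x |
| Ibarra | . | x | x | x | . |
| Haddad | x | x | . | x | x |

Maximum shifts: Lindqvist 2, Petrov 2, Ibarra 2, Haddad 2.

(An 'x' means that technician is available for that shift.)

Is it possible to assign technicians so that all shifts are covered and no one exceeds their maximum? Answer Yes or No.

Tue morning can only be covered by Ibarra, so that assignment is forced.
One valid schedule: Mon afternoon→Lindqvist, Mon evening→Petrov+Ibarra, Tue morning→Ibarra, Tue afternoon→Lindqvist, Tue evening→Petrov.
Loads: Lindqvist 2/2, Petrov 2/2, Ibarra 2/2, Haddad 0/2 — all within limits.

Yes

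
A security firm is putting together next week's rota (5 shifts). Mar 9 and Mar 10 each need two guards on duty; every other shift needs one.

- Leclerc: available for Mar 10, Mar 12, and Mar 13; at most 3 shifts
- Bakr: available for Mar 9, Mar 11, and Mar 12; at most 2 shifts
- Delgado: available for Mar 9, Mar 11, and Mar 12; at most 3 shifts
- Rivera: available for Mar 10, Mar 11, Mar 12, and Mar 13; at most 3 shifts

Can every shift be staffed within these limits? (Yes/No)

Mar 9 can only be covered by Bakr and Delgado, so that assignment is forced.
Mar 10 can only be covered by Leclerc and Rivera, so that assignment is forced.
One valid schedule: Mar 9→Bakr+Delgado, Mar 10→Leclerc+Rivera, Mar 11→Bakr, Mar 12→Leclerc, Mar 13→Leclerc.
Loads: Leclerc 3/3, Bakr 2/2, Delgado 1/3, Rivera 1/3 — all within limits.

Yes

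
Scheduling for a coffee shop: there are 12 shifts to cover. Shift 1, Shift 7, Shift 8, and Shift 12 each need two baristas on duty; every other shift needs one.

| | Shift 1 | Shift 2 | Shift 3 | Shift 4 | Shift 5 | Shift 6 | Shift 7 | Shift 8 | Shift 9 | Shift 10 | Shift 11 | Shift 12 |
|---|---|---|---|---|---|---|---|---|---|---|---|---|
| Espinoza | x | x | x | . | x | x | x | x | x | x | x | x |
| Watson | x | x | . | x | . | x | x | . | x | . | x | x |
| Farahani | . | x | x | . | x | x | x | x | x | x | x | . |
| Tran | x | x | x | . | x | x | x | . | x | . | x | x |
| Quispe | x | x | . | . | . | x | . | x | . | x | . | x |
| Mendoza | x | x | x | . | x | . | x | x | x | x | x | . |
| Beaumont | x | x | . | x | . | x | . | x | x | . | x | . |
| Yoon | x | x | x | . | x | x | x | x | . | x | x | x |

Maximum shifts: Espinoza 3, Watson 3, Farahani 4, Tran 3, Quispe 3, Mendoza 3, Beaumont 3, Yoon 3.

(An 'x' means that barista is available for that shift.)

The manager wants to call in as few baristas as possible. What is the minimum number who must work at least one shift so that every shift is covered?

16 slots to fill and no one can take more than 4, so at least ⌈16/4⌉ = 4 baristas are needed.
Any 4 baristas together have capacity at most 4+3+3+3 = 13 < 16 slots, so 4 can never suffice.
Espinoza, Watson, Farahani, Tran, and Quispe alone can cover everything: Shift 1→Tran+Quispe, Shift 2→Farahani, Shift 3→Espinoza, Shift 4→Watson, Shift 5→Espinoza, Shift 6→Quispe, Shift 7→Farahani+Tran, Shift 8→Espinoza+Farahani, Shift 9→Watson, Shift 10→Farahani, Shift 11→Watson, Shift 12→Tran+Quispe.

5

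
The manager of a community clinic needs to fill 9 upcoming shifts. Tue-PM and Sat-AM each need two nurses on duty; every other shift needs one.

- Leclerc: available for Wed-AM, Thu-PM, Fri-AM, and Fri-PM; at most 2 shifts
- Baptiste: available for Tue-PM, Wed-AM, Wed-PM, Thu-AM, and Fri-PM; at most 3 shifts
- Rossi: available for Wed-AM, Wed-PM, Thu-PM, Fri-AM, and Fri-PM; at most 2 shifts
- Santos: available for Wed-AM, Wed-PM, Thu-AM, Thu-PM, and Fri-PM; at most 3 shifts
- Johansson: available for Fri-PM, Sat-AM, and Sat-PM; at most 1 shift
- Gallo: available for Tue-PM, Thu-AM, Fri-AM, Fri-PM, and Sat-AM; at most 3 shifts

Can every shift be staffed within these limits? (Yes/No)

No

Total capacity is 14 and 11 slots are needed, so capacity alone doesn't rule it out.
Shifts {Sat-AM, Sat-PM} need 3 worker-slots in total, but the nurses available for any of those shifts (Johansson and Gallo) can supply at most 2 among them. So no valid schedule exists.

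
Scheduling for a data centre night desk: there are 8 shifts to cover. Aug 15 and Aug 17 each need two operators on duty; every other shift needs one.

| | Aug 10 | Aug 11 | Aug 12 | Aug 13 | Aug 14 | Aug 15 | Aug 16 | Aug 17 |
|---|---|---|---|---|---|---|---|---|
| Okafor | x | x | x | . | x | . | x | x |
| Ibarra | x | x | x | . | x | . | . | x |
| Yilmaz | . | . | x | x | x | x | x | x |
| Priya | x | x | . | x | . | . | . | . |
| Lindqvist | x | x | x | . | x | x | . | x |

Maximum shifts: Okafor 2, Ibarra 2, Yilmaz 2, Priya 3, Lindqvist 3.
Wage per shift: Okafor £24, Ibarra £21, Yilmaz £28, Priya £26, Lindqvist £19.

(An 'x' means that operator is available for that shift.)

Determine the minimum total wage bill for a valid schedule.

£227

Aug 15 can only be covered by Yilmaz and Lindqvist, so that assignment is forced.
Picking the cheapest available operator for each shift independently would cost £213, but that ignores the shift limits.
An optimal schedule: Aug 10→Lindqvist, Aug 11→Priya, Aug 12→Lindqvist, Aug 13→Priya, Aug 14→Ibarra, Aug 15→Lindqvist+Yilmaz, Aug 16→Okafor, Aug 17→Ibarra+Okafor.
Total: 19 + 26 + 19 + 26 + 21 + 19 + 28 + 24 + 21 + 24 = £227.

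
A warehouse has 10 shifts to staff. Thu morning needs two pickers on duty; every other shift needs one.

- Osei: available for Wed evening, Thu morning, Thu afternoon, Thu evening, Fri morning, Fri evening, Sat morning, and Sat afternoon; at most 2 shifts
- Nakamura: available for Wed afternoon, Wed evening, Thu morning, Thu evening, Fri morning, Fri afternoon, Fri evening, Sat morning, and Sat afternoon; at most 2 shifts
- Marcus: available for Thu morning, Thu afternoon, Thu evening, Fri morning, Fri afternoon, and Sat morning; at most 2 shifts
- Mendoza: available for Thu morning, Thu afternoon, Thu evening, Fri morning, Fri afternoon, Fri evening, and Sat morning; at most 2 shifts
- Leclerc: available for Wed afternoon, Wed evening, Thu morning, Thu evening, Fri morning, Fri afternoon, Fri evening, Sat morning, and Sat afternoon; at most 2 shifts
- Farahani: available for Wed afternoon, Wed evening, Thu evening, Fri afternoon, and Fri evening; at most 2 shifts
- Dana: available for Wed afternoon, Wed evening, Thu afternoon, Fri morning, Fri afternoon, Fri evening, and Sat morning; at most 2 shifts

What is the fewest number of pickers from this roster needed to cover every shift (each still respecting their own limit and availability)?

6

11 slots to fill and no one can take more than 2, so at least ⌈11/2⌉ = 6 pickers are needed.
Osei, Nakamura, Marcus, Mendoza, Leclerc, and Farahani alone can cover everything: Wed afternoon→Nakamura, Wed evening→Nakamura, Thu morning→Mendoza+Leclerc, Thu afternoon→Osei, Thu evening→Farahani, Fri morning→Marcus, Fri afternoon→Marcus, Fri evening→Mendoza, Sat morning→Leclerc, Sat afternoon→Osei.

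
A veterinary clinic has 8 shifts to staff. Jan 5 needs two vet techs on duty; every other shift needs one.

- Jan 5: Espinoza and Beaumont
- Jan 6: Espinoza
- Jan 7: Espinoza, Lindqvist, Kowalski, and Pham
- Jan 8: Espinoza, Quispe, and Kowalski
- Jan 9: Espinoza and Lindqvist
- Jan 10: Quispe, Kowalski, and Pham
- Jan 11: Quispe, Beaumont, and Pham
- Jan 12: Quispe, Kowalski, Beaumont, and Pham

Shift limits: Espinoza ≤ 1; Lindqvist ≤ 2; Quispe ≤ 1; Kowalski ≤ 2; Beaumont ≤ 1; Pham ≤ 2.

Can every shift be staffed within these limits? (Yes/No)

No

Total capacity is 9 and 9 slots are needed, so capacity alone doesn't rule it out.
Shifts {Jan 5, Jan 6} need 3 worker-slots in total, but the vet techs available for any of those shifts (Espinoza and Beaumont) can supply at most 2 among them. So no valid schedule exists.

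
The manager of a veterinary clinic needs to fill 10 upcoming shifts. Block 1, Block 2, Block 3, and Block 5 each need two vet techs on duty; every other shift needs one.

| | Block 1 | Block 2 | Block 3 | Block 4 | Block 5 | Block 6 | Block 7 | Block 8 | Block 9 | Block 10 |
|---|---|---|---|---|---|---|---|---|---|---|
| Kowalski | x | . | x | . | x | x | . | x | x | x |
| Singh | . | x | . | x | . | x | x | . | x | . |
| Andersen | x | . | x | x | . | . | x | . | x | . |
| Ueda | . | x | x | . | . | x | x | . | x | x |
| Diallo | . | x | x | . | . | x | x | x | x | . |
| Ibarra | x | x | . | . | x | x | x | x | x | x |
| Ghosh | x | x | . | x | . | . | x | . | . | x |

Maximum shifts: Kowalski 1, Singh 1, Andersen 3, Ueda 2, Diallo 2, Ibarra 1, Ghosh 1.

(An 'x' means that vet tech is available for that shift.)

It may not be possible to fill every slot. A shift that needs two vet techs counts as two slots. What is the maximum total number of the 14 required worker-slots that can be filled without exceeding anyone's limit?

11

Total capacity across all vet techs is 1+1+3+2+2+1+1 = 11, and 14 slots are needed, so at most 11 can be filled.
An assignment achieving 11: Block 1→Andersen+Ghosh, Block 2→Diallo, Block 3→Andersen+Ueda, Block 4→Singh, Block 5→Kowalski+Ibarra, Block 7→Andersen, Block 8→Diallo, Block 10→Ueda.
Loads: Kowalski 1/1, Singh 1/1, Andersen 3/3, Ueda 2/2, Diallo 2/2, Ibarra 1/1, Ghosh 1/1.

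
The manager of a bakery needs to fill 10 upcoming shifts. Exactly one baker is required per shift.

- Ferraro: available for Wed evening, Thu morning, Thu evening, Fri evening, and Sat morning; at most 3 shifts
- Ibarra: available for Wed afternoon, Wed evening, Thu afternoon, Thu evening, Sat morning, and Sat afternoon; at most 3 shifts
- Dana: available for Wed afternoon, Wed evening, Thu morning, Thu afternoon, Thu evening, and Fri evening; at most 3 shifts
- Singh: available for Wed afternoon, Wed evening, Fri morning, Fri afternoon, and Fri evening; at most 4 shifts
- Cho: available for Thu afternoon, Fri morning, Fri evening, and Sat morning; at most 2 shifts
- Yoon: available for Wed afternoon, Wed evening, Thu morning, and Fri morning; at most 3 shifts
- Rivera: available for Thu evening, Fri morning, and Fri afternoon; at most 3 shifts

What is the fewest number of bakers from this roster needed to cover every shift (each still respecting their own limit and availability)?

10 slots to fill and no one can take more than 4, so at least ⌈10/4⌉ = 3 bakers are needed.
Ferraro, Ibarra, and Singh alone can cover everything: Wed afternoon→Ibarra, Wed evening→Singh, Thu morning→Ferraro, Thu afternoon→Ibarra, Thu evening→Ferraro, Fri morning→Singh, Fri afternoon→Singh, Fri evening→Singh, Sat morning→Ferraro, Sat afternoon→Ibarra.

3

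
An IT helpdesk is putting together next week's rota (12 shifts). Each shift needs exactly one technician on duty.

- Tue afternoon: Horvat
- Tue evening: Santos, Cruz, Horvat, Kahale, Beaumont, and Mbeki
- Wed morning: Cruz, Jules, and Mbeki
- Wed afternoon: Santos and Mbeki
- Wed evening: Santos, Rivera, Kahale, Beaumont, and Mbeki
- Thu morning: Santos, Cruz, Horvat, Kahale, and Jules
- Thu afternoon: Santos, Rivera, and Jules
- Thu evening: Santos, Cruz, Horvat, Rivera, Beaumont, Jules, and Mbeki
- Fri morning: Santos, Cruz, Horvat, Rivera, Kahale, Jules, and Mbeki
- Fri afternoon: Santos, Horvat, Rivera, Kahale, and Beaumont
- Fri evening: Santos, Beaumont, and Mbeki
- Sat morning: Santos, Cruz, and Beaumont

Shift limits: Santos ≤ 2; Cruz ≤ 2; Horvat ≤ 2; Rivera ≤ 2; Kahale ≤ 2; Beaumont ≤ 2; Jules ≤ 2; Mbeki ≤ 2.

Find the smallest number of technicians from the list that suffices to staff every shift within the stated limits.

12 slots to fill and no one can take more than 2, so at least ⌈12/2⌉ = 6 technicians are needed.
Santos, Cruz, Horvat, Rivera, Kahale, and Beaumont alone can cover everything: Tue afternoon→Horvat, Tue evening→Kahale, Wed morning→Cruz, Wed afternoon→Santos, Wed evening→Rivera, Thu morning→Horvat, Thu afternoon→Santos, Thu evening→Rivera, Fri morning→Kahale, Fri afternoon→Beaumont, Fri evening→Beaumont, Sat morning→Cruz.

6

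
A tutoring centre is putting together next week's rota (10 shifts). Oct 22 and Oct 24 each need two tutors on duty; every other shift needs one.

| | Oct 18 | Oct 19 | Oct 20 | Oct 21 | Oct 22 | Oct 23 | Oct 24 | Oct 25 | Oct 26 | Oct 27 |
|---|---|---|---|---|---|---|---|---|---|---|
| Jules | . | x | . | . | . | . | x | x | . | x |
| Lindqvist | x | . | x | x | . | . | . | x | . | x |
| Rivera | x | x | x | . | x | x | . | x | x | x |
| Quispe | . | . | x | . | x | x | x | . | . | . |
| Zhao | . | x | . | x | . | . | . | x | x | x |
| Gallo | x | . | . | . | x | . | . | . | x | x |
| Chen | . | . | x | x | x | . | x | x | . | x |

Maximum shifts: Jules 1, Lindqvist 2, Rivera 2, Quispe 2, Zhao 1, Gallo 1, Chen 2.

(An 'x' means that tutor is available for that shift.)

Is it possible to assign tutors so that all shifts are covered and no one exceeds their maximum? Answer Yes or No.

Total capacity is 1+2+2+2+1+1+2 = 11 but 12 worker-slots are needed — infeasible.

No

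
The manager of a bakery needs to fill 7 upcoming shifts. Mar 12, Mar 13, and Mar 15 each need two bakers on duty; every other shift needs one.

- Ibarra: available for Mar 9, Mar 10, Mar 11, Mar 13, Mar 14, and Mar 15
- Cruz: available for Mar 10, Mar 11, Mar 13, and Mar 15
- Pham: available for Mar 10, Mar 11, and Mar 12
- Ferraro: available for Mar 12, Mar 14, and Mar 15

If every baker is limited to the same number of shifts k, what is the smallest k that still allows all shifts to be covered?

3

With 4 bakers and 10 worker-slots to fill, someone must work at least ⌈10/4⌉ = 3 shifts, so k ≥ 3.
k = 3 works: Mar 9→Ibarra, Mar 10→Cruz, Mar 11→Pham, Mar 12→Pham+Ferraro, Mar 13→Ibarra+Cruz, Mar 14→Ibarra, Mar 15→Cruz+Ferraro.
Loads: Ibarra 3, Cruz 3, Pham 2, Ferraro 2 — all ≤ 3.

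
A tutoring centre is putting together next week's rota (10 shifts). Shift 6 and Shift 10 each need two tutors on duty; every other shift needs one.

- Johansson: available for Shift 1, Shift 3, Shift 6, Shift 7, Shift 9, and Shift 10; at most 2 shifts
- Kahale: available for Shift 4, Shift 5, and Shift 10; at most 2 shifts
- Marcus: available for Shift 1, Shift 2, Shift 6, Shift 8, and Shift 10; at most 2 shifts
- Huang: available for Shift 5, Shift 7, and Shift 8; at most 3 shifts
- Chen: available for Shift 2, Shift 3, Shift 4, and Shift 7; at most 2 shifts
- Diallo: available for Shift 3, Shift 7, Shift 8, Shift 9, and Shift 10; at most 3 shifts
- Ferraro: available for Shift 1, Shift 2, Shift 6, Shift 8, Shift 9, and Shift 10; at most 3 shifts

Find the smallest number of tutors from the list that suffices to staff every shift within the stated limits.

5

12 slots to fill and no one can take more than 3, so at least ⌈12/3⌉ = 4 tutors are needed.
Any 4 tutors together have capacity at most 3+3+3+2 = 11 < 12 slots, so 4 can never suffice.
Johansson, Kahale, Marcus, Huang, and Diallo alone can cover everything: Shift 1→Johansson, Shift 2→Marcus, Shift 3→Diallo, Shift 4→Kahale, Shift 5→Huang, Shift 6→Johansson+Marcus, Shift 7→Huang, Shift 8→Huang, Shift 9→Diallo, Shift 10→Kahale+Diallo.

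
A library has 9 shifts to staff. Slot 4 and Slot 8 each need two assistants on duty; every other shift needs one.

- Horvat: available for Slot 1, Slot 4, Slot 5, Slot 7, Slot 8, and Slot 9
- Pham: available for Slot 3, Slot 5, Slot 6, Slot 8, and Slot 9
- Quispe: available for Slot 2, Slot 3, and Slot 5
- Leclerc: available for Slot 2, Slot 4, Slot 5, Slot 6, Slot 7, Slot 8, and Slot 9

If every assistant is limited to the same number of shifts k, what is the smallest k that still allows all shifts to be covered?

3

With 4 assistants and 11 worker-slots to fill, someone must work at least ⌈11/4⌉ = 3 shifts, so k ≥ 3.
k = 3 works: Slot 1→Horvat, Slot 2→Quispe, Slot 3→Pham, Slot 4→Horvat+Leclerc, Slot 5→Quispe, Slot 6→Pham, Slot 7→Horvat, Slot 8→Pham+Leclerc, Slot 9→Leclerc.
Loads: Horvat 3, Pham 3, Quispe 2, Leclerc 3 — all ≤ 3.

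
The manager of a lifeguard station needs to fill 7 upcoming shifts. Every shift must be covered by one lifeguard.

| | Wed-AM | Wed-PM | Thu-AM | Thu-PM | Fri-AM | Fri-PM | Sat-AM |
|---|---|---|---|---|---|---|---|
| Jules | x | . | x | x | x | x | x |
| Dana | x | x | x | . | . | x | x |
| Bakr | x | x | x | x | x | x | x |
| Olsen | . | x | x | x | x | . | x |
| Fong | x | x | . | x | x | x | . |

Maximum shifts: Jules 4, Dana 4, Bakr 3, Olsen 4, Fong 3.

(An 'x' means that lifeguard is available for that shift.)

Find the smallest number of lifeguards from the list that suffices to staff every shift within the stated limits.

2

7 slots to fill and no one can take more than 4, so at least ⌈7/4⌉ = 2 lifeguards are needed.
Jules and Dana alone can cover everything: Wed-AM→Jules, Wed-PM→Dana, Thu-AM→Jules, Thu-PM→Jules, Fri-AM→Jules, Fri-PM→Dana, Sat-AM→Dana.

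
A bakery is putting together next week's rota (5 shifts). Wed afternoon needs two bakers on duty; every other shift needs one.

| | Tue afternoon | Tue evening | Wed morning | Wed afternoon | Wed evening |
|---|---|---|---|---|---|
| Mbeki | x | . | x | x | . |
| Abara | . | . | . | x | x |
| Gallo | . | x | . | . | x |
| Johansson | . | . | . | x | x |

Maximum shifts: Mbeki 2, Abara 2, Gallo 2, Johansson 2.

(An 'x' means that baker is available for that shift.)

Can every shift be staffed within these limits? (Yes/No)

Tue afternoon can only be covered by Mbeki, so that assignment is forced.
Tue evening can only be covered by Gallo, so that assignment is forced.
Wed morning can only be covered by Mbeki, so that assignment is forced.
One valid schedule: Tue afternoon→Mbeki, Tue evening→Gallo, Wed morning→Mbeki, Wed afternoon→Abara+Johansson, Wed evening→Abara.
Loads: Mbeki 2/2, Abara 2/2, Gallo 1/2, Johansson 1/2 — all within limits.

Yes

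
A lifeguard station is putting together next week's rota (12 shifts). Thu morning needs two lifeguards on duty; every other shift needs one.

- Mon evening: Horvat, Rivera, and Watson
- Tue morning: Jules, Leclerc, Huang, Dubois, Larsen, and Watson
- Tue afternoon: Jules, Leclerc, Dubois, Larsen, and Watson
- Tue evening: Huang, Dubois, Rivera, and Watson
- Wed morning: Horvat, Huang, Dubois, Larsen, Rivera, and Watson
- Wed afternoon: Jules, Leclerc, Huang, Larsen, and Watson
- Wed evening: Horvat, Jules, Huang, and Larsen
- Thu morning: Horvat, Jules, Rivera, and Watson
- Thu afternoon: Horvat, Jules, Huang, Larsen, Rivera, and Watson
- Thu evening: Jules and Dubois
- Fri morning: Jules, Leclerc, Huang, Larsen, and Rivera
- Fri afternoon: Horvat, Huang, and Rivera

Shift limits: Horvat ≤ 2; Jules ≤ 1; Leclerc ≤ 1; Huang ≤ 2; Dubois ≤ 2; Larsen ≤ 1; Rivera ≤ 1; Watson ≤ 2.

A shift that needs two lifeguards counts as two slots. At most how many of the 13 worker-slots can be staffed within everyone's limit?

12

Total capacity across all lifeguards is 2+1+1+2+2+1+1+2 = 12, and 13 slots are needed, so at most 12 can be filled.
An assignment achieving 12: Mon evening→Horvat, Tue morning→Dubois, Tue afternoon→Leclerc, Tue evening→Huang, Wed morning→Dubois, Wed afternoon→Larsen, Wed evening→Huang, Thu morning→Rivera+Watson, Thu afternoon→Watson, Thu evening→Jules, Fri afternoon→Horvat.
Loads: Horvat 2/2, Jules 1/1, Leclerc 1/1, Huang 2/2, Dubois 2/2, Larsen 1/1, Rivera 1/1, Watson 2/2.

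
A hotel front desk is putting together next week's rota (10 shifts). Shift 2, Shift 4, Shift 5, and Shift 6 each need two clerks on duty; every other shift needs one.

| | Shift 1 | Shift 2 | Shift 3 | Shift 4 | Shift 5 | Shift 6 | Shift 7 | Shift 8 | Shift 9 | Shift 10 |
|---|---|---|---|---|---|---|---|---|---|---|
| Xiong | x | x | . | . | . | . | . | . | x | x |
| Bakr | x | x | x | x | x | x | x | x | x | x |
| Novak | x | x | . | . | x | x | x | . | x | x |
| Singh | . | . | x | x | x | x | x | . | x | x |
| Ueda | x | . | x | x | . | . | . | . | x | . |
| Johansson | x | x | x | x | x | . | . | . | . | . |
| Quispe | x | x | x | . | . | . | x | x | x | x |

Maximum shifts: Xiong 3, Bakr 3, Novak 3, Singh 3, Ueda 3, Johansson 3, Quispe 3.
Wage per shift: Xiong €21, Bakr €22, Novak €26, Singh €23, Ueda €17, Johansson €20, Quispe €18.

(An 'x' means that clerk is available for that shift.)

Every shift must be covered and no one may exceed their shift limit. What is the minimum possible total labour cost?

Picking the cheapest available clerk for each shift independently would cost €267, but that ignores the shift limits.
An optimal schedule: Shift 1→Ueda, Shift 2→Johansson+Xiong, Shift 3→Ueda, Shift 4→Ueda+Johansson, Shift 5→Johansson+Bakr, Shift 6→Bakr+Singh, Shift 7→Quispe, Shift 8→Quispe, Shift 9→Xiong, Shift 10→Quispe.
Total: 17 + 20 + 21 + 17 + 17 + 20 + 20 + 22 + 22 + 23 + 18 + 18 + 21 + 18 = €274.

€274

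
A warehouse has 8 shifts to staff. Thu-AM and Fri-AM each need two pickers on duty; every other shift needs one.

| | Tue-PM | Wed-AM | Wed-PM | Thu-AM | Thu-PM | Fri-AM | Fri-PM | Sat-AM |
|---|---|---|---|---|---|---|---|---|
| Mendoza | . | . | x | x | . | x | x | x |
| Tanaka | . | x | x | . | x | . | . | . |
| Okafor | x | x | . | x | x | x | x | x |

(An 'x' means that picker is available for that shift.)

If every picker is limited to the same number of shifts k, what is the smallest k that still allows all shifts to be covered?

4

With 3 pickers and 10 worker-slots to fill, someone must work at least ⌈10/3⌉ = 4 shifts, so k ≥ 4.
k = 4 works: Tue-PM→Okafor, Wed-AM→Tanaka, Wed-PM→Mendoza, Thu-AM→Mendoza+Okafor, Thu-PM→Tanaka, Fri-AM→Mendoza+Okafor, Fri-PM→Mendoza, Sat-AM→Okafor.
Loads: Mendoza 4, Tanaka 2, Okafor 4 — all ≤ 4.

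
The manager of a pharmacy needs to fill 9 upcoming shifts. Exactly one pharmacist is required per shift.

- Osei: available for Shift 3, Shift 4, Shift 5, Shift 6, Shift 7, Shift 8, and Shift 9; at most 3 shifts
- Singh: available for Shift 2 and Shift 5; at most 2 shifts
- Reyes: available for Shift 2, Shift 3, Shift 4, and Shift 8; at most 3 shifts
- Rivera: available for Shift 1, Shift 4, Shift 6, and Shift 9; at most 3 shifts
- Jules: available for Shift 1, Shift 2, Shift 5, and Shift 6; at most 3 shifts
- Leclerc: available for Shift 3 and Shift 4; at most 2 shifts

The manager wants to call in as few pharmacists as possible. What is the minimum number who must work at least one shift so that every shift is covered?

3

9 slots to fill and no one can take more than 3, so at least ⌈9/3⌉ = 3 pharmacists are needed.
Osei, Reyes, and Rivera alone can cover everything: Shift 1→Rivera, Shift 2→Reyes, Shift 3→Osei, Shift 4→Reyes, Shift 5→Osei, Shift 6→Rivera, Shift 7→Osei, Shift 8→Reyes, Shift 9→Rivera.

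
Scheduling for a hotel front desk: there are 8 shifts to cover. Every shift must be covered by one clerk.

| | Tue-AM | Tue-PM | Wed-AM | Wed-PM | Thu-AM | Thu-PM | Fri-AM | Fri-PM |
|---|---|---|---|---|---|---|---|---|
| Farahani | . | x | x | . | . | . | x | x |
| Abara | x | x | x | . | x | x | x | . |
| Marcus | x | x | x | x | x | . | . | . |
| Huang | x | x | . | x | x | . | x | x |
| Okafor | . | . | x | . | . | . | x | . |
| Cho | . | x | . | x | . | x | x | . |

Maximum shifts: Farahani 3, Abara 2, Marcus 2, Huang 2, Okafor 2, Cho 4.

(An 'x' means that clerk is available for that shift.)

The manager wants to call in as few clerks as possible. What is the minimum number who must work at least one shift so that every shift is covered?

8 slots to fill and no one can take more than 4, so at least ⌈8/4⌉ = 2 clerks are needed.
Any 2 clerks together have capacity at most 4+3 = 7 < 8 slots, so 2 can never suffice.
Farahani, Abara, and Cho alone can cover everything: Tue-AM→Abara, Tue-PM→Farahani, Wed-AM→Farahani, Wed-PM→Cho, Thu-AM→Abara, Thu-PM→Cho, Fri-AM→Cho, Fri-PM→Farahani.

3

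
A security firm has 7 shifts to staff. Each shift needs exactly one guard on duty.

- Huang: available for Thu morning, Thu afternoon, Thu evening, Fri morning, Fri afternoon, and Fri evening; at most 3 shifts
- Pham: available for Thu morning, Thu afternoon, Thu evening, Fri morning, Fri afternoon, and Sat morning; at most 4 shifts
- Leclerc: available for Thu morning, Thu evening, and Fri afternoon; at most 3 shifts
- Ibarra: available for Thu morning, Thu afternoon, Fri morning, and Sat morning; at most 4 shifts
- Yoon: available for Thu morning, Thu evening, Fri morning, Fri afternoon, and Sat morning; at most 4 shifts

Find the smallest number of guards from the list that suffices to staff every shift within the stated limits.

2

7 slots to fill and no one can take more than 4, so at least ⌈7/4⌉ = 2 guards are needed.
Huang and Pham alone can cover everything: Thu morning→Huang, Thu afternoon→Huang, Thu evening→Pham, Fri morning→Pham, Fri afternoon→Pham, Fri evening→Huang, Sat morning→Pham.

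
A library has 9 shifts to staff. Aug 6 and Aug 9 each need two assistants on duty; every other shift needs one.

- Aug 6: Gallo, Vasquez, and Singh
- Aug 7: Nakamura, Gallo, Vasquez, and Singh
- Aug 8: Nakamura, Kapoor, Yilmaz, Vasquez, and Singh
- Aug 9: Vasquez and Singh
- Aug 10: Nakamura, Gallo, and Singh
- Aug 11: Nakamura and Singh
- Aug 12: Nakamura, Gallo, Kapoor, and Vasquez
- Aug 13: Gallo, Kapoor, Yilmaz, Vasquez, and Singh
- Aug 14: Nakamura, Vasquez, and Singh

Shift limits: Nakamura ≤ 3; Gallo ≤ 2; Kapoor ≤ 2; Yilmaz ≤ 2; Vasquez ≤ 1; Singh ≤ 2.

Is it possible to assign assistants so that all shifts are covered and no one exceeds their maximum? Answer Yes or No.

Aug 9 can only be covered by Vasquez and Singh, so that assignment is forced.
One valid schedule: Aug 6→Gallo+Singh, Aug 7→Gallo, Aug 8→Kapoor, Aug 9→Vasquez+Singh, Aug 10→Nakamura, Aug 11→Nakamura, Aug 12→Kapoor, Aug 13→Yilmaz, Aug 14→Nakamura.
Loads: Nakamura 3/3, Gallo 2/2, Kapoor 2/2, Yilmaz 1/2, Vasquez 1/1, Singh 2/2 — all within limits.

Yes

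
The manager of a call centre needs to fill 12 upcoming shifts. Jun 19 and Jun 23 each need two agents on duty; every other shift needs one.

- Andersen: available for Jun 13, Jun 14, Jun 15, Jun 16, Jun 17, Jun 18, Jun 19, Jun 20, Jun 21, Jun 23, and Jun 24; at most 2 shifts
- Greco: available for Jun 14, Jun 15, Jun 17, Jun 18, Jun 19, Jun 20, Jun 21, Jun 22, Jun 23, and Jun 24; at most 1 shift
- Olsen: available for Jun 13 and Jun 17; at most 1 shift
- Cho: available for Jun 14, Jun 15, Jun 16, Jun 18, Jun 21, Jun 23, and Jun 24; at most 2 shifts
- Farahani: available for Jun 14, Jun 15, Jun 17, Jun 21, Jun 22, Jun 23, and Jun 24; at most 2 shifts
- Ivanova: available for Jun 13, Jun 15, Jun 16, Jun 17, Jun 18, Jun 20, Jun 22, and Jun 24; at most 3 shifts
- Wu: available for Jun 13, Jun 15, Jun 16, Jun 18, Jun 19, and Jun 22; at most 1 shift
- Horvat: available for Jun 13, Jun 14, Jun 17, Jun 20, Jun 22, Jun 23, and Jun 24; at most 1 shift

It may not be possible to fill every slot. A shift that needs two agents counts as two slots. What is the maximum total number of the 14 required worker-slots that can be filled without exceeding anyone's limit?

Total capacity across all agents is 2+1+1+2+2+3+1+1 = 13, and 14 slots are needed, so at most 13 can be filled.
An assignment achieving 13: Jun 13→Olsen, Jun 14→Cho, Jun 15→Wu, Jun 16→Andersen, Jun 17→Ivanova, Jun 18→Ivanova, Jun 19→Andersen+Greco, Jun 20→Ivanova, Jun 21→Cho, Jun 22→Farahani, Jun 23→Farahani+Horvat.
Loads: Andersen 2/2, Greco 1/1, Olsen 1/1, Cho 2/2, Farahani 2/2, Ivanova 3/3, Wu 1/1, Horvat 1/1.

13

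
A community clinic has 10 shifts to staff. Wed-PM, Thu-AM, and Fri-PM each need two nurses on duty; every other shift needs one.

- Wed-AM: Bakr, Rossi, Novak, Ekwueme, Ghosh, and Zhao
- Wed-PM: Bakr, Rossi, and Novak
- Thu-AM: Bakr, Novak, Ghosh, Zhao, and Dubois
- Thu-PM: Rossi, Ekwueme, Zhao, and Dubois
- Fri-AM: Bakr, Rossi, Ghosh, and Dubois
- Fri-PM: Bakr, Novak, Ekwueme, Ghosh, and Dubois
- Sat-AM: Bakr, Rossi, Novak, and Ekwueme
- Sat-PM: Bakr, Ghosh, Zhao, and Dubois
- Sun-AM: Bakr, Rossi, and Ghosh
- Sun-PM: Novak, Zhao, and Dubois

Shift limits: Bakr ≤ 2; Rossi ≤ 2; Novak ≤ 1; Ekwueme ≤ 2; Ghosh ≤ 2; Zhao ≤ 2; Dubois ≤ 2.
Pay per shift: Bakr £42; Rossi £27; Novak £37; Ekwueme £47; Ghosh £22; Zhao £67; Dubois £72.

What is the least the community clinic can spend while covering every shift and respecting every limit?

Picking the cheapest available nurse for each shift independently would cost £361, but that ignores the shift limits.
An optimal schedule: Wed-AM→Zhao, Wed-PM→Bakr+Rossi, Thu-AM→Zhao+Dubois, Thu-PM→Rossi, Fri-AM→Ghosh, Fri-PM→Ekwueme+Dubois, Sat-AM→Ekwueme, Sat-PM→Ghosh, Sun-AM→Bakr, Sun-PM→Novak.
Total: 67 + 42 + 27 + 67 + 72 + 27 + 22 + 47 + 72 + 47 + 22 + 42 + 37 = £591.

£591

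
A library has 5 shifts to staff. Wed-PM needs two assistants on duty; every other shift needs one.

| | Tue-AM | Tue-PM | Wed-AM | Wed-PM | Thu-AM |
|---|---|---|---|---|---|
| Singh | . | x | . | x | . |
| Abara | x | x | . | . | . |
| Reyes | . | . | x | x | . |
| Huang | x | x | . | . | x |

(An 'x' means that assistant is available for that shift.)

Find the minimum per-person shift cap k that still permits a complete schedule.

With 4 assistants and 6 worker-slots to fill, someone must work at least ⌈6/4⌉ = 2 shifts, so k ≥ 2.
k = 2 works: Tue-AM→Abara, Tue-PM→Singh, Wed-AM→Reyes, Wed-PM→Singh+Reyes, Thu-AM→Huang.
Loads: Singh 2, Abara 1, Reyes 2, Huang 1 — all ≤ 2.

2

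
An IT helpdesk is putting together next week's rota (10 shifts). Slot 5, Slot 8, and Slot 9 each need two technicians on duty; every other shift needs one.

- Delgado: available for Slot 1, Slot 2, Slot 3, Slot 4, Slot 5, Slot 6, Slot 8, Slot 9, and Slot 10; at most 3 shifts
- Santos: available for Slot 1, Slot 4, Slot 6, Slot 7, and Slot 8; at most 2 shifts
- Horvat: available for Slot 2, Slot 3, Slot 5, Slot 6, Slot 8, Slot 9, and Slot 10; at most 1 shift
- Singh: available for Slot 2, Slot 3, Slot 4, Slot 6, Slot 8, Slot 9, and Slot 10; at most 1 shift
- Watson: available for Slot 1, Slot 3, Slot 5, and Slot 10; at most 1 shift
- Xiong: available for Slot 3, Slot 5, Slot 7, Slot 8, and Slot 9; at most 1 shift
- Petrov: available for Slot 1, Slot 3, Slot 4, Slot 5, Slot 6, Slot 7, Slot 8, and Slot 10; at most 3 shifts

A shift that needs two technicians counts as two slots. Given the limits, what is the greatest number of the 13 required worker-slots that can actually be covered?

Total capacity across all technicians is 3+2+1+1+1+1+3 = 12, and 13 slots are needed, so at most 12 can be filled.
An assignment achieving 12: Slot 1→Delgado, Slot 2→Delgado, Slot 3→Petrov, Slot 4→Delgado, Slot 5→Watson+Xiong, Slot 6→Santos, Slot 7→Santos, Slot 8→Petrov, Slot 9→Horvat+Singh, Slot 10→Petrov.
Loads: Delgado 3/3, Santos 2/2, Horvat 1/1, Singh 1/1, Watson 1/1, Xiong 1/1, Petrov 3/3.

12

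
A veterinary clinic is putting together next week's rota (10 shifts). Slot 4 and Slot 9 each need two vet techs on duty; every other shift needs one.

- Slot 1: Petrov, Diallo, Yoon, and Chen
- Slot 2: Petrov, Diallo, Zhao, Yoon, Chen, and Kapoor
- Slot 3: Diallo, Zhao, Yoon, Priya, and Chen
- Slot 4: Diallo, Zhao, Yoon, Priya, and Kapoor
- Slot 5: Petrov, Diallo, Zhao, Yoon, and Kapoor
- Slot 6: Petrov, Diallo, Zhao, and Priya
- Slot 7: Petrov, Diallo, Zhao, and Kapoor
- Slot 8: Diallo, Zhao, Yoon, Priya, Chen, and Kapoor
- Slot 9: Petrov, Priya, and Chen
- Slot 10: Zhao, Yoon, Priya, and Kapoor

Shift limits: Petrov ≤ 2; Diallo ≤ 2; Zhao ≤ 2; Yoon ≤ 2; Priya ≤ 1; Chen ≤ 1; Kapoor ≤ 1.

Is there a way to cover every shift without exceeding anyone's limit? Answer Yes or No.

Total capacity is 2+2+2+2+1+1+1 = 11 but 12 worker-slots are needed — infeasible.

No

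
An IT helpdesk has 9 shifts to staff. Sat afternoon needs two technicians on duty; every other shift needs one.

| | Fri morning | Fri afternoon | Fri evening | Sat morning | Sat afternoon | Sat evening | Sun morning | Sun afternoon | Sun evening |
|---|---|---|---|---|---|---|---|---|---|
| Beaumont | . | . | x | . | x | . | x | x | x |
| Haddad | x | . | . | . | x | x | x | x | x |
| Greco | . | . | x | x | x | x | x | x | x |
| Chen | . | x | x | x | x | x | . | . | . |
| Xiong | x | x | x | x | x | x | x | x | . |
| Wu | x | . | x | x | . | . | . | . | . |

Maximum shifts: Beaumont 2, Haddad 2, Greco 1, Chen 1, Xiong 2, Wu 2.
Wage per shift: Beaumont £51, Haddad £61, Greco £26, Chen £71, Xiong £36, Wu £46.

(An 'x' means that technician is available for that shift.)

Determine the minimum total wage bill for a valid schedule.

£485

Picking the cheapest available technician for each shift independently would cost £290, but that ignores the shift limits.
An optimal schedule: Fri morning→Haddad, Fri afternoon→Chen, Fri evening→Wu, Sat morning→Wu, Sat afternoon→Greco+Xiong, Sat evening→Haddad, Sun morning→Beaumont, Sun afternoon→Xiong, Sun evening→Beaumont.
Total: 61 + 71 + 46 + 46 + 26 + 36 + 61 + 51 + 36 + 51 = £485.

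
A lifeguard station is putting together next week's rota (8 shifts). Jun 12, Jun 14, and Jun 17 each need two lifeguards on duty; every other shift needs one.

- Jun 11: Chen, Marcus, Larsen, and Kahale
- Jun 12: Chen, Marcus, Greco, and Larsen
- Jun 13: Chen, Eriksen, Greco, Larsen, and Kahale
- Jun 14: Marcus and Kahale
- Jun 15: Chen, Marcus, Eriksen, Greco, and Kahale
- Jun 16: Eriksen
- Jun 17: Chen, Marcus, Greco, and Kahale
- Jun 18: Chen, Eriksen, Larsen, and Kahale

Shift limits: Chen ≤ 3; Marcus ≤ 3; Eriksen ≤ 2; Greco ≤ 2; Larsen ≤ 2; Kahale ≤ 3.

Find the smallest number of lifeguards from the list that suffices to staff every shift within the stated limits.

4

11 slots to fill and no one can take more than 3, so at least ⌈11/3⌉ = 4 lifeguards are needed.
Chen, Marcus, Eriksen, and Kahale alone can cover everything: Jun 11→Chen, Jun 12→Chen+Marcus, Jun 13→Chen, Jun 14→Marcus+Kahale, Jun 15→Kahale, Jun 16→Eriksen, Jun 17→Marcus+Kahale, Jun 18→Eriksen.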